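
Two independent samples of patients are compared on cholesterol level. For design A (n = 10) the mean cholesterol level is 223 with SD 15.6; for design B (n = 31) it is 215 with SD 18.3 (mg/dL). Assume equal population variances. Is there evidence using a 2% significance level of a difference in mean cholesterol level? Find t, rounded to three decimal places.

1.242

Let group 1 = design A, group 2 = design B. H0: μ_1 = μ_2; H1: μ_1 ≠ μ_2 (two-sample pooled-variance t-test, two-sided).
s_p² = [(10−1)·15.6² + (31−1)·18.3²]/(10+31−2) = 313.768
t = (223 − 215)/√[313.768·(1/10 + 1/31)] = 1.242
df = n₁ + n₂ − 2 = 39
Two-sided p-value ≈ 0.222
Since p ≈ 0.222 > α = 0.02, fail to reject H0; the data do not provide sufficient evidence against H0.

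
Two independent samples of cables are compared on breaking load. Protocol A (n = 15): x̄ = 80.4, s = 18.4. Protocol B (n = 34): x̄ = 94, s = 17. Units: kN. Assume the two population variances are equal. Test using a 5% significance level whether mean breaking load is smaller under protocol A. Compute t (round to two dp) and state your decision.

t = -2.52; reject H0

Let group 1 = protocol A, group 2 = protocol B. H0: μ_1 = μ_2; H1: μ_1 < μ_2 (two-sample pooled-variance t-test, left-tailed).
s_p² = [(15−1)·18.4² + (34−1)·17²]/(15+34−2) = 303.763
t = (80.4 − 94)/√[303.763·(1/15 + 1/34)] = -2.52
df = n₁ + n₂ − 2 = 47
p-value = P(T ≤ -2.52) ≈ 0.0076
Since p ≈ 0.0076 < α = 0.05, reject H0; the data support H1.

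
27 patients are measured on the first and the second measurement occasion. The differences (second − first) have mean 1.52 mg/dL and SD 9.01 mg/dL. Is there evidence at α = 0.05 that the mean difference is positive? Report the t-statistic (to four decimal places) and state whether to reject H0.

H0: μ_d = 0; H1: μ_d > 0 (paired t-test on the differences, right-tailed).
t = d̄/(s_d/√n) = 1.52/(9.01/√27) = 0.8766
df = n − 1 = 26
p-value = P(T ≥ 0.8766) ≈ 0.1944
Since p ≈ 0.1944 > α = 0.05, fail to reject H0; the evidence is not statistically significant.

t = 0.8766; fail to reject H0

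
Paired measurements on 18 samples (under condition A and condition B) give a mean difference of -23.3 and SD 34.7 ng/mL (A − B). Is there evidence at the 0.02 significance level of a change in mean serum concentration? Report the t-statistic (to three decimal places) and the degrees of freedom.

H0: μ_d = 0; H1: μ_d ≠ 0 (paired t-test on the differences, two-sided).
t = d̄/(s_d/√n) = -23.3/(34.7/√18) = -2.849
df = n − 1 = 17
Two-sided p-value ≈ 0.0111
Since p ≈ 0.0111 < α = 0.02, reject H0; the data support H1.

t = -2.849, df = 17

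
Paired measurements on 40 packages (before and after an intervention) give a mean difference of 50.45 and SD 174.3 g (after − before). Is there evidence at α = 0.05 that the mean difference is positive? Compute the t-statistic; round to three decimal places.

1.831

H0: μ_d = 0; H1: μ_d > 0 (paired t-test on the differences, right-tailed).
t = d̄/(s_d/√n) = 50.45/(174.3/√40) = 1.831
df = n − 1 = 39
p-value = P(T ≥ 1.831) ≈ 0.037
Since p ≈ 0.037 < α = 0.05, reject H0; the data support H1.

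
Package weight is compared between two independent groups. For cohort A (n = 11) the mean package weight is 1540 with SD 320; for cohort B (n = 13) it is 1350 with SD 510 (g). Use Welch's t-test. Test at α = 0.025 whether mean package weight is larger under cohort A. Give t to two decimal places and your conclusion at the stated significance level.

t = 1.11; fail to reject H0

Let group 1 = cohort A, group 2 = cohort B. H0: μ_1 = μ_2; H1: μ_1 > μ_2 (Welch's two-sample t-test, right-tailed).
t = (x̄_1 − x̄_2)/√(s_1²/n_1 + s_2²/n_2) = (1540 − 1350)/√(320²/11 + 510²/13) = 1.11
Welch–Satterthwaite df ≈ 20.45
p-value = P(T ≥ 1.11) ≈ 0.140
Since p ≈ 0.140 > α = 0.025, fail to reject H0; the evidence is not statistically significant.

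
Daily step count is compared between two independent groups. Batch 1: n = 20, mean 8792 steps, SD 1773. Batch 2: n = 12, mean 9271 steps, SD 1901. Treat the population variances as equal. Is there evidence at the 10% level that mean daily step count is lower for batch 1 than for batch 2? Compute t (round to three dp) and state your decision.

t = -0.720; fail to reject H0

Let group 1 = batch 1, group 2 = batch 2. H0: μ_1 = μ_2; H1: μ_1 < μ_2 (two-sample pooled-variance t-test, left-tailed).
s_p² = [(20−1)·1773² + (12−1)·1901²]/(20+12−2) = 3315960
t = (8792 − 9271)/√[3315960·(1/20 + 1/12)] = -0.720
df = n₁ + n₂ − 2 = 30
p-value = P(T ≤ -0.720) ≈ 0.238
Since p ≈ 0.238 > α = 0.1, fail to reject H0; the data do not provide sufficient evidence against H0.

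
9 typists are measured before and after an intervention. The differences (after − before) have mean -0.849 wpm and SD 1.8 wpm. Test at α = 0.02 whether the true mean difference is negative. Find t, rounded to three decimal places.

-1.415

H0: μ_d = 0; H1: μ_d < 0 (paired t-test on the differences, left-tailed).
t = d̄/(s_d/√n) = -0.849/(1.8/√9) = -1.415
df = n − 1 = 8
p-value = P(T ≤ -1.415) ≈ 0.097
Since p ≈ 0.097 > α = 0.02, fail to reject H0; the data do not provide sufficient evidence against H0.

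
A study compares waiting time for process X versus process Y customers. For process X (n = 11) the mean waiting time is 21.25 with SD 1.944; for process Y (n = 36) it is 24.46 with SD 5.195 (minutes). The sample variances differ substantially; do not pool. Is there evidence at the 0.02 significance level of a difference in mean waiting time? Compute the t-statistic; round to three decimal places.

-3.070

Let group 1 = process X, group 2 = process Y. H0: μ_1 = μ_2; H1: μ_1 ≠ μ_2 (Welch's two-sample t-test, two-sided).
t = (x̄_1 − x̄_2)/√(s_1²/n_1 + s_2²/n_2) = (21.25 − 24.46)/√(1.944²/11 + 5.195²/36) = -3.070
Welch–Satterthwaite df ≈ 42.90
Two-sided p-value ≈ 0.004
Since p ≈ 0.004 < α = 0.02, reject H0; the evidence is statistically significant.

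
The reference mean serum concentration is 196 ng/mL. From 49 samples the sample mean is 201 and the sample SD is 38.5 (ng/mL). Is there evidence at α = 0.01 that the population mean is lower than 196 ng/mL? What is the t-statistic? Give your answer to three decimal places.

0.909

H0: μ = 196; H1: μ < 196 (one-sample t-test, left-tailed).
t = (x̄ − μ₀)/(s/√n) = (201 − 196)/(38.5/√49) = 0.909
df = n − 1 = 48
p-value = P(T ≤ 0.909) ≈ 0.816
Since p ≈ 0.816 > α = 0.01, fail to reject H0; the data do not provide sufficient evidence against H0.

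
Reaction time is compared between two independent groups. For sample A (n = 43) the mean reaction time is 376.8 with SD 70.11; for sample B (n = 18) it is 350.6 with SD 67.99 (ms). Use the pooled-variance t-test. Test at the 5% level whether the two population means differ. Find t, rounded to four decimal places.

Let group 1 = sample A, group 2 = sample B. H0: μ_1 = μ_2; H1: μ_1 ≠ μ_2 (two-sample pooled-variance t-test, two-sided).
s_p² = [(43−1)·70.11² + (18−1)·67.99²]/(43+18−2) = 4831.05
t = (376.8 − 350.6)/√[4831.05·(1/43 + 1/18)] = 1.3427
df = n₁ + n₂ − 2 = 59
Two-sided p-value ≈ 0.1845
Since p ≈ 0.1845 > α = 0.05, fail to reject H0; the data do not provide sufficient evidence against H0.

1.3427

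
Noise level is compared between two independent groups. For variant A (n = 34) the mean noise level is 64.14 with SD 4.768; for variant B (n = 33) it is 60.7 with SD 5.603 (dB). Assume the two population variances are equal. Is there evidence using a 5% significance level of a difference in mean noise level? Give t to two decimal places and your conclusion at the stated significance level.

Let group 1 = variant A, group 2 = variant B. H0: μ_1 = μ_2; H1: μ_1 ≠ μ_2 (two-sample pooled-variance t-test, two-sided).
s_p² = [(34−1)·4.768² + (33−1)·5.603²]/(34+33−2) = 26.9971
t = (64.14 − 60.7)/√[26.9971·(1/34 + 1/33)] = 2.71
df = n₁ + n₂ − 2 = 65
Two-sided p-value ≈ 0.009
Since p ≈ 0.009 < α = 0.05, reject H0; the evidence is statistically significant.

t = 2.71; reject H0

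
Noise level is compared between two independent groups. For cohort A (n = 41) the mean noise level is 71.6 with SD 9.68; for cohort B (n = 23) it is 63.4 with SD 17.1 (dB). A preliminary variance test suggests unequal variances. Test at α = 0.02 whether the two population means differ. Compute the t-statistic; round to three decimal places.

2.117

Let group 1 = cohort A, group 2 = cohort B. H0: μ_1 = μ_2; H1: μ_1 ≠ μ_2 (Welch's two-sample t-test, two-sided).
t = (x̄_1 − x̄_2)/√(s_1²/n_1 + s_2²/n_2) = (71.6 − 63.4)/√(9.68²/41 + 17.1²/23) = 2.117
Welch–Satterthwaite df ≈ 30.09
Two-sided p-value ≈ 0.0426
Since p ≈ 0.0426 > α = 0.02, fail to reject H0; the evidence is not statistically significant.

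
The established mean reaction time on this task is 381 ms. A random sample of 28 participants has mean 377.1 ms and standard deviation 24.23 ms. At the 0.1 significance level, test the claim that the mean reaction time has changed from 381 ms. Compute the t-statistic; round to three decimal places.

-0.852

H0: μ = 381; H1: μ ≠ 381 (one-sample t-test, two-sided).
t = (x̄ − μ₀)/(s/√n) = (377.1 − 381)/(24.23/√28) = -0.852
df = n − 1 = 27
Two-sided p-value ≈ 0.402
Since p ≈ 0.402 > α = 0.1, fail to reject H0; the evidence is not statistically significant.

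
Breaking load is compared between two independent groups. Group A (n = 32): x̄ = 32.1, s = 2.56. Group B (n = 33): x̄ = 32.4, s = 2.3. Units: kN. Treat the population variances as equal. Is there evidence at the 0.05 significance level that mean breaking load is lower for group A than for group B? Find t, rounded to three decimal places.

-0.497

Let group 1 = group A, group 2 = group B. H0: μ_1 = μ_2; H1: μ_1 < μ_2 (two-sample pooled-variance t-test, left-tailed).
s_p² = [(32−1)·2.56² + (33−1)·2.3²]/(32+33−2) = 5.91177
t = (32.1 − 32.4)/√[5.91177·(1/32 + 1/33)] = -0.497
df = n₁ + n₂ − 2 = 63
p-value = P(T ≤ -0.497) ≈ 0.310
Since p ≈ 0.310 > α = 0.05, fail to reject H0; the data do not provide sufficient evidence against H0.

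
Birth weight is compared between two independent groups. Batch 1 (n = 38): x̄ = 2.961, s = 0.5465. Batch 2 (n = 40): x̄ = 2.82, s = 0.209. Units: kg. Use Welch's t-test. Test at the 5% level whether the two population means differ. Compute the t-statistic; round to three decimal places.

Let group 1 = batch 1, group 2 = batch 2. H0: μ_1 = μ_2; H1: μ_1 ≠ μ_2 (Welch's two-sample t-test, two-sided).
t = (x̄_1 − x̄_2)/√(s_1²/n_1 + s_2²/n_2) = (2.961 − 2.82)/√(0.5465²/38 + 0.209²/40) = 1.490
Welch–Satterthwaite df ≈ 47.13
Two-sided p-value ≈ 0.143
Since p ≈ 0.143 > α = 0.05, fail to reject H0; the data do not provide sufficient evidence against H0.

1.490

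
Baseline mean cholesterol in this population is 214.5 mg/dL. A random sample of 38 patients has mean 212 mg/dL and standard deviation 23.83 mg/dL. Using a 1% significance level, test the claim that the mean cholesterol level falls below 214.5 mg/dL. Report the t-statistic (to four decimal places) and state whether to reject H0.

H0: μ = 214.5; H1: μ < 214.5 (one-sample t-test, left-tailed).
t = (x̄ − μ₀)/(s/√n) = (212 − 214.5)/(23.83/√38) = -0.6467
df = n − 1 = 37
p-value = P(T ≤ -0.6467) ≈ 0.261
Since p ≈ 0.261 > α = 0.01, fail to reject H0; the data do not provide sufficient evidence against H0.

t = -0.6467; fail to reject H0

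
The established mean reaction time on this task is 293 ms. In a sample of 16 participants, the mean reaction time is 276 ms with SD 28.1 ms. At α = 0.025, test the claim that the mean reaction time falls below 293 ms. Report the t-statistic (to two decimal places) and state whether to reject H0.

t = -2.42; reject H0

H0: μ = 293; H1: μ < 293 (one-sample t-test, left-tailed).
t = (x̄ − μ₀)/(s/√n) = (276 − 293)/(28.1/√16) = -2.42
df = n − 1 = 15
p-value = P(T ≤ -2.42) ≈ 0.014
Since p ≈ 0.014 < α = 0.025, reject H0; the data support H1.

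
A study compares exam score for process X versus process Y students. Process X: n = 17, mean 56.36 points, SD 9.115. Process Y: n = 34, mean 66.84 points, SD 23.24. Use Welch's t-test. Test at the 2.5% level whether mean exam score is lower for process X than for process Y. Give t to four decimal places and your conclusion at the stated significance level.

t = -2.2994; reject H0

Let group 1 = process X, group 2 = process Y. H0: μ_1 = μ_2; H1: μ_1 < μ_2 (Welch's two-sample t-test, left-tailed).
t = (x̄_1 − x̄_2)/√(s_1²/n_1 + s_2²/n_2) = (56.36 − 66.84)/√(9.115²/17 + 23.24²/34) = -2.2994
Welch–Satterthwaite df ≈ 47.21
p-value = P(T ≤ -2.2994) ≈ 0.0130
Since p ≈ 0.0130 < α = 0.025, reject H0; the evidence is statistically significant.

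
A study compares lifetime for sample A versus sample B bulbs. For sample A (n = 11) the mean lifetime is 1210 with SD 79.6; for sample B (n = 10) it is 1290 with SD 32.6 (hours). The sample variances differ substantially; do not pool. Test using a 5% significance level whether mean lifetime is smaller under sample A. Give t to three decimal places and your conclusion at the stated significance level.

Let group 1 = sample A, group 2 = sample B. H0: μ_1 = μ_2; H1: μ_1 < μ_2 (Welch's two-sample t-test, left-tailed).
t = (x̄_1 − x̄_2)/√(s_1²/n_1 + s_2²/n_2) = (1210 − 1290)/√(79.6²/11 + 32.6²/10) = -3.063
Welch–Satterthwaite df ≈ 13.52
p-value = P(T ≤ -3.063) ≈ 0.004
Since p ≈ 0.004 < α = 0.05, reject H0; the evidence is statistically significant.

t = -3.063; reject H0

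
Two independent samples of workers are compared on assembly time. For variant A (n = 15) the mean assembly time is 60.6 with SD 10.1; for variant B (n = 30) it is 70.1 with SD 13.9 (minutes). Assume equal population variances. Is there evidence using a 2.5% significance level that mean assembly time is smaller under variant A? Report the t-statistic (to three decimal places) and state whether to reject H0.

t = -2.349; reject H0

Let group 1 = variant A, group 2 = variant B. H0: μ_1 = μ_2; H1: μ_1 < μ_2 (two-sample pooled-variance t-test, left-tailed).
s_p² = [(15−1)·10.1² + (30−1)·13.9²]/(15+30−2) = 163.517
t = (60.6 − 70.1)/√[163.517·(1/15 + 1/30)] = -2.349
df = n₁ + n₂ − 2 = 43
p-value = P(T ≤ -2.349) ≈ 0.0117
Since p ≈ 0.0117 < α = 0.025, reject H0; the data support H1.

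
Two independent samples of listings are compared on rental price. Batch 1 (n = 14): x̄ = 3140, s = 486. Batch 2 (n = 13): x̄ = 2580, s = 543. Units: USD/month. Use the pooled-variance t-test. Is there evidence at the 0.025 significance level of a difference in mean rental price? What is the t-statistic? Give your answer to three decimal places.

2.828

Let group 1 = batch 1, group 2 = batch 2. H0: μ_1 = μ_2; H1: μ_1 ≠ μ_2 (two-sample pooled-variance t-test, two-sided).
s_p² = [(14−1)·486² + (13−1)·543²]/(14+13−2) = 264349
t = (3140 − 2580)/√[264349·(1/14 + 1/13)] = 2.828
df = n₁ + n₂ − 2 = 25
Two-sided p-value ≈ 0.009
Since p ≈ 0.009 < α = 0.025, reject H0; the evidence is statistically significant.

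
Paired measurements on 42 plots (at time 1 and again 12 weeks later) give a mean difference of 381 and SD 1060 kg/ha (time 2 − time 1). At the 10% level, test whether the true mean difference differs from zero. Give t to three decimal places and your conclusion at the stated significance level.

H0: μ_d = 0; H1: μ_d ≠ 0 (paired t-test on the differences, two-sided).
t = d̄/(s_d/√n) = 381/(1060/√42) = 2.329
df = n − 1 = 41
Two-sided p-value ≈ 0.0248
Since p ≈ 0.0248 < α = 0.1, reject H0; the evidence is statistically significant.

t = 2.329; reject H0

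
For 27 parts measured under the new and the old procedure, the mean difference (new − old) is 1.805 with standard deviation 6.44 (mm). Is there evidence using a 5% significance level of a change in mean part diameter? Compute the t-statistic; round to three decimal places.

1.456

H0: μ_d = 0; H1: μ_d ≠ 0 (paired t-test on the differences, two-sided).
t = d̄/(s_d/√n) = 1.805/(6.44/√27) = 1.456
df = n − 1 = 26
Two-sided p-value ≈ 0.157
Since p ≈ 0.157 > α = 0.05, fail to reject H0; the data do not provide sufficient evidence against H0.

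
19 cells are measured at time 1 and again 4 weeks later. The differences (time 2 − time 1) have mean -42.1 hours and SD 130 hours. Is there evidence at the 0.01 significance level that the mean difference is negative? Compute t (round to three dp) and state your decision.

t = -1.412; fail to reject H0

H0: μ_d = 0; H1: μ_d < 0 (paired t-test on the differences, left-tailed).
t = d̄/(s_d/√n) = -42.1/(130/√19) = -1.412
df = n − 1 = 18
p-value = P(T ≤ -1.412) ≈ 0.0876
Since p ≈ 0.0876 > α = 0.01, fail to reject H0; the data do not provide sufficient evidence against H0.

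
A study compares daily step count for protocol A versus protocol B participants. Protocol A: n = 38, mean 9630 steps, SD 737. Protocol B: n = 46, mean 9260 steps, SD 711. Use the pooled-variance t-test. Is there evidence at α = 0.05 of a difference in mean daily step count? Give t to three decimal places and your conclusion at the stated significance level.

Let group 1 = protocol A, group 2 = protocol B. H0: μ_1 = μ_2; H1: μ_1 ≠ μ_2 (two-sample pooled-variance t-test, two-sided).
s_p² = [(38−1)·737² + (46−1)·711²]/(38+46−2) = 522509
t = (9630 − 9260)/√[522509·(1/38 + 1/46)] = 2.335
df = n₁ + n₂ − 2 = 82
Two-sided p-value ≈ 0.0220
Since p ≈ 0.0220 < α = 0.05, reject H0; the data support H1.

t = 2.335; reject H0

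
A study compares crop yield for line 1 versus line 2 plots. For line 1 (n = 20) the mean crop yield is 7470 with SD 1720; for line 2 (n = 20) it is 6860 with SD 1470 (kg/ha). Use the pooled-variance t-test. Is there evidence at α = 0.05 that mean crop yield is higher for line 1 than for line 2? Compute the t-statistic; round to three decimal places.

Let group 1 = line 1, group 2 = line 2. H0: μ_1 = μ_2; H1: μ_1 > μ_2 (two-sample pooled-variance t-test, right-tailed).
s_p² = [(20−1)·1720² + (20−1)·1470²]/(20+20−2) = 2559650
t = (7470 − 6860)/√[2559650·(1/20 + 1/20)] = 1.206
df = n₁ + n₂ − 2 = 38
p-value = P(T ≥ 1.206) ≈ 0.118
Since p ≈ 0.118 > α = 0.05, fail to reject H0; the evidence is not statistically significant.

1.206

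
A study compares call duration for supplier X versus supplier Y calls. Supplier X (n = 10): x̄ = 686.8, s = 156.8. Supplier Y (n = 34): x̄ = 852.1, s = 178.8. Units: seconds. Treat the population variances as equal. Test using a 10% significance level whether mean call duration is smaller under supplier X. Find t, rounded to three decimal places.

Let group 1 = supplier X, group 2 = supplier Y. H0: μ_1 = μ_2; H1: μ_1 < μ_2 (two-sample pooled-variance t-test, left-tailed).
s_p² = [(10−1)·156.8² + (34−1)·178.8²]/(10+34−2) = 30387.3
t = (686.8 − 852.1)/√[30387.3·(1/10 + 1/34)] = -2.636
df = n₁ + n₂ − 2 = 42
p-value = P(T ≤ -2.636) ≈ 0.006
Since p ≈ 0.006 < α = 0.1, reject H0; the data support H1.

-2.636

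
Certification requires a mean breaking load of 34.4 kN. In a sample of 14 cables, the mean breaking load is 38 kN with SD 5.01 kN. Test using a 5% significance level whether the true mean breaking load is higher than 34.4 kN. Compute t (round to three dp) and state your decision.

t = 2.689; reject H0

H0: μ = 34.4; H1: μ > 34.4 (one-sample t-test, right-tailed).
t = (x̄ − μ₀)/(s/√n) = (38 − 34.4)/(5.01/√14) = 2.689
df = n − 1 = 13
p-value = P(T ≥ 2.689) ≈ 0.0093
Since p ≈ 0.0093 < α = 0.05, reject H0; the data support H1.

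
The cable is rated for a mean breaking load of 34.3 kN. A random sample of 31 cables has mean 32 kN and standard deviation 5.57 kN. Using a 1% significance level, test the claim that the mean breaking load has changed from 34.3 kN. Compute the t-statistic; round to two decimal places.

H0: μ = 34.3; H1: μ ≠ 34.3 (one-sample t-test, two-sided).
t = (x̄ − μ₀)/(s/√n) = (32 − 34.3)/(5.57/√31) = -2.30
df = n − 1 = 30
Two-sided p-value ≈ 0.029
Since p ≈ 0.029 > α = 0.01, fail to reject H0; the data do not provide sufficient evidence against H0.

-2.30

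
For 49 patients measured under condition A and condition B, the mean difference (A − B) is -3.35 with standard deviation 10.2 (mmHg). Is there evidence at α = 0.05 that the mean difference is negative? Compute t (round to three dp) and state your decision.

t = -2.299; reject H0

H0: μ_d = 0; H1: μ_d < 0 (paired t-test on the differences, left-tailed).
t = d̄/(s_d/√n) = -3.35/(10.2/√49) = -2.299
df = n − 1 = 48
p-value = P(T ≤ -2.299) ≈ 0.013
Since p ≈ 0.013 < α = 0.05, reject H0; the evidence is statistically significant.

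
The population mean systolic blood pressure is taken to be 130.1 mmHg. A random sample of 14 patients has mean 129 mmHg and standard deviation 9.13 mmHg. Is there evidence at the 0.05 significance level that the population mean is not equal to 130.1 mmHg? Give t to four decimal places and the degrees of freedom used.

H0: μ = 130.1; H1: μ ≠ 130.1 (one-sample t-test, two-sided).
t = (x̄ − μ₀)/(s/√n) = (129 − 130.1)/(9.13/√14) = -0.4508
df = n − 1 = 13
Two-sided p-value ≈ 0.6596
Since p ≈ 0.6596 > α = 0.05, fail to reject H0; the evidence is not statistically significant.

t = -0.4508, df = 13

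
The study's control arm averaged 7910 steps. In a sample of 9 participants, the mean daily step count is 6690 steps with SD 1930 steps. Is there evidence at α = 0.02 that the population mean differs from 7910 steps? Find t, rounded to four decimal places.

H0: μ = 7910; H1: μ ≠ 7910 (one-sample t-test, two-sided).
t = (x̄ − μ₀)/(s/√n) = (6690 − 7910)/(1930/√9) = -1.8964
df = n − 1 = 8
Two-sided p-value ≈ 0.094
Since p ≈ 0.094 > α = 0.02, fail to reject H0; the evidence is not statistically significant.

-1.8964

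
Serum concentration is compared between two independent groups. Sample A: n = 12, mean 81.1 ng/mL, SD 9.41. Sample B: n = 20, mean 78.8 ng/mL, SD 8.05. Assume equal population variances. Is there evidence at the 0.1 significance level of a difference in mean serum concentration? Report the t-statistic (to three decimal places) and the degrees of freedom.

Let group 1 = sample A, group 2 = sample B. H0: μ_1 = μ_2; H1: μ_1 ≠ μ_2 (two-sample pooled-variance t-test, two-sided).
s_p² = [(12−1)·9.41² + (20−1)·8.05²]/(12+20−2) = 73.5092
t = (81.1 − 78.8)/√[73.5092·(1/12 + 1/20)] = 0.735
df = n₁ + n₂ − 2 = 30
Two-sided p-value ≈ 0.468
Since p ≈ 0.468 > α = 0.1, fail to reject H0; the data do not provide sufficient evidence against H0.

t = 0.735, df = 30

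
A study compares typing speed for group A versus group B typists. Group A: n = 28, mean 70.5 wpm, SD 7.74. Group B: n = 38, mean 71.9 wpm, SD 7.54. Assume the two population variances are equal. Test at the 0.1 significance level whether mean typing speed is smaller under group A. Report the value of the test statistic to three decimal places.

Let group 1 = group A, group 2 = group B. H0: μ_1 = μ_2; H1: μ_1 < μ_2 (two-sample pooled-variance t-test, left-tailed).
s_p² = [(28−1)·7.74² + (38−1)·7.54²]/(28+38−2) = 58.1409
t = (70.5 − 71.9)/√[58.1409·(1/28 + 1/38)] = -0.737
df = n₁ + n₂ − 2 = 64
p-value = P(T ≤ -0.737) ≈ 0.232
Since p ≈ 0.232 > α = 0.1, fail to reject H0; the evidence is not statistically significant.

-0.737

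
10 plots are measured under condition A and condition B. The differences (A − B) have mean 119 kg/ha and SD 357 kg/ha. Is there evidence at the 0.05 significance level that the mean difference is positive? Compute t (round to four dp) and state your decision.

t = 1.0541; fail to reject H0

H0: μ_d = 0; H1: μ_d > 0 (paired t-test on the differences, right-tailed).
t = d̄/(s_d/√n) = 119/(357/√10) = 1.0541
df = n − 1 = 9
p-value = P(T ≥ 1.0541) ≈ 0.1597
Since p ≈ 0.1597 > α = 0.05, fail to reject H0; the evidence is not statistically significant.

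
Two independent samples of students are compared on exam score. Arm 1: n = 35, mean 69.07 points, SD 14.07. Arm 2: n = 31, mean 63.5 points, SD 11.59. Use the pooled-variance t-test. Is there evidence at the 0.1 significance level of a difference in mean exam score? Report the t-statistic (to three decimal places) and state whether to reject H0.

t = 1.742; reject H0

Let group 1 = arm 1, group 2 = arm 2. H0: μ_1 = μ_2; H1: μ_1 ≠ μ_2 (two-sample pooled-variance t-test, two-sided).
s_p² = [(35−1)·14.07² + (31−1)·11.59²]/(35+31−2) = 168.135
t = (69.07 − 63.5)/√[168.135·(1/35 + 1/31)] = 1.742
df = n₁ + n₂ − 2 = 64
Two-sided p-value ≈ 0.086
Since p ≈ 0.086 < α = 0.1, reject H0; the evidence is statistically significant.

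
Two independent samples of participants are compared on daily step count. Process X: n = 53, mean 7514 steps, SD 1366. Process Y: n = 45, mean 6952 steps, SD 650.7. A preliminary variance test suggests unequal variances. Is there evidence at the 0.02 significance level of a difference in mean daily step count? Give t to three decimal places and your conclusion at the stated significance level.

Let group 1 = process X, group 2 = process Y. H0: μ_1 = μ_2; H1: μ_1 ≠ μ_2 (Welch's two-sample t-test, two-sided).
t = (x̄_1 − x̄_2)/√(s_1²/n_1 + s_2²/n_2) = (7514 − 6952)/√(1366²/53 + 650.7²/45) = 2.661
Welch–Satterthwaite df ≈ 77.01
Two-sided p-value ≈ 0.0095
Since p ≈ 0.0095 < α = 0.02, reject H0; the evidence is statistically significant.

t = 2.661; reject H0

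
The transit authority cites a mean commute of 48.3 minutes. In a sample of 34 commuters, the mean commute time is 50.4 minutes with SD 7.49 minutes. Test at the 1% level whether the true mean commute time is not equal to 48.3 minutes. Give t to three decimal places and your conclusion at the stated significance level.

H0: μ = 48.3; H1: μ ≠ 48.3 (one-sample t-test, two-sided).
t = (x̄ − μ₀)/(s/√n) = (50.4 − 48.3)/(7.49/√34) = 1.635
df = n − 1 = 33
Two-sided p-value ≈ 0.1116
Since p ≈ 0.1116 > α = 0.01, fail to reject H0; the evidence is not statistically significant.

t = 1.635; fail to reject H0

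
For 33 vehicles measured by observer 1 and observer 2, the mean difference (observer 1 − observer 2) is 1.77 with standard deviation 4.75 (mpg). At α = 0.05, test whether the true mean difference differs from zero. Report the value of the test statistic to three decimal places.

H0: μ_d = 0; H1: μ_d ≠ 0 (paired t-test on the differences, two-sided).
t = d̄/(s_d/√n) = 1.77/(4.75/√33) = 2.141
df = n − 1 = 32
Two-sided p-value ≈ 0.040
Since p ≈ 0.040 < α = 0.05, reject H0; the evidence is statistically significant.

2.141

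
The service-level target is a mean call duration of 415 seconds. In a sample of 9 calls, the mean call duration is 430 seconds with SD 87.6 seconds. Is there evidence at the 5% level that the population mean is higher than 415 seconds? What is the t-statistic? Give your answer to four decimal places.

0.5137

H0: μ = 415; H1: μ > 415 (one-sample t-test, right-tailed).
t = (x̄ − μ₀)/(s/√n) = (430 − 415)/(87.6/√9) = 0.5137
df = n − 1 = 8
p-value = P(T ≥ 0.5137) ≈ 0.3107
Since p ≈ 0.3107 > α = 0.05, fail to reject H0; the data do not provide sufficient evidence against H0.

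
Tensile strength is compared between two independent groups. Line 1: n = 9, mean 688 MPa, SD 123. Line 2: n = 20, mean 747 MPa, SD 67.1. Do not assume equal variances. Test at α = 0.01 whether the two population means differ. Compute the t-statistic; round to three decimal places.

Let group 1 = line 1, group 2 = line 2. H0: μ_1 = μ_2; H1: μ_1 ≠ μ_2 (Welch's two-sample t-test, two-sided).
t = (x̄_1 − x̄_2)/√(s_1²/n_1 + s_2²/n_2) = (688 − 747)/√(123²/9 + 67.1²/20) = -1.351
Welch–Satterthwaite df ≈ 10.21
Two-sided p-value ≈ 0.206
Since p ≈ 0.206 > α = 0.01, fail to reject H0; the evidence is not statistically significant.

-1.351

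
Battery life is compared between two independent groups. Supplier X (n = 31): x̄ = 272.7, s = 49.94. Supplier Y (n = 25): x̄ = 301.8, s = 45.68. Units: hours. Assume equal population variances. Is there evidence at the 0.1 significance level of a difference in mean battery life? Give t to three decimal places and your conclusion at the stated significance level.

Let group 1 = supplier X, group 2 = supplier Y. H0: μ_1 = μ_2; H1: μ_1 ≠ μ_2 (two-sample pooled-variance t-test, two-sided).
s_p² = [(31−1)·49.94² + (25−1)·45.68²]/(31+25−2) = 2312.96
t = (272.7 − 301.8)/√[2312.96·(1/31 + 1/25)] = -2.251
df = n₁ + n₂ − 2 = 54
Two-sided p-value ≈ 0.0285
Since p ≈ 0.0285 < α = 0.1, reject H0; the data support H1.

t = -2.251; reject H0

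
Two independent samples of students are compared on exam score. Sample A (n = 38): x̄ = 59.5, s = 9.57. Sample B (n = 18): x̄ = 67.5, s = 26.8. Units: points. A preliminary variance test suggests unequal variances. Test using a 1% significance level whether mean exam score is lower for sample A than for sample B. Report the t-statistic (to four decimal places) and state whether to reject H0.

t = -1.2299; fail to reject H0

Let group 1 = sample A, group 2 = sample B. H0: μ_1 = μ_2; H1: μ_1 < μ_2 (Welch's two-sample t-test, left-tailed).
t = (x̄_1 − x̄_2)/√(s_1²/n_1 + s_2²/n_2) = (59.5 − 67.5)/√(9.57²/38 + 26.8²/18) = -1.2299
Welch–Satterthwaite df ≈ 19.08
p-value = P(T ≤ -1.2299) ≈ 0.1168
Since p ≈ 0.1168 > α = 0.01, fail to reject H0; the data do not provide sufficient evidence against H0.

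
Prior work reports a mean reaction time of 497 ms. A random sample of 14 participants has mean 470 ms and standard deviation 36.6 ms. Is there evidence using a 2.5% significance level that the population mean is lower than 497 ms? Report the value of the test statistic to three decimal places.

H0: μ = 497; H1: μ < 497 (one-sample t-test, left-tailed).
t = (x̄ − μ₀)/(s/√n) = (470 − 497)/(36.6/√14) = -2.760
df = n − 1 = 13
p-value = P(T ≤ -2.760) ≈ 0.008
Since p ≈ 0.008 < α = 0.025, reject H0; the evidence is statistically significant.

-2.760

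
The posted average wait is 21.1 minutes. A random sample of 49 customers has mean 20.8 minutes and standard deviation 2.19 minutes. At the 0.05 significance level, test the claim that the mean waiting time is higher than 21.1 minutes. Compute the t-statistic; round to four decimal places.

H0: μ = 21.1; H1: μ > 21.1 (one-sample t-test, right-tailed).
t = (x̄ − μ₀)/(s/√n) = (20.8 − 21.1)/(2.19/√49) = -0.9589
df = n − 1 = 48
p-value = P(T ≥ -0.9589) ≈ 0.8288
Since p ≈ 0.8288 > α = 0.05, fail to reject H0; the data do not provide sufficient evidence against H0.

-0.9589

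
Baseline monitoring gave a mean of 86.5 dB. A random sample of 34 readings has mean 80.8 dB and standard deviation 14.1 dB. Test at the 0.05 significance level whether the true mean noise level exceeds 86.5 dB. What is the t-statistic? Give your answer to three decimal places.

-2.357

H0: μ = 86.5; H1: μ > 86.5 (one-sample t-test, right-tailed).
t = (x̄ − μ₀)/(s/√n) = (80.8 − 86.5)/(14.1/√34) = -2.357
df = n − 1 = 33
p-value = P(T ≥ -2.357) ≈ 0.9878
Since p ≈ 0.9878 > α = 0.05, fail to reject H0; the data do not provide sufficient evidence against H0.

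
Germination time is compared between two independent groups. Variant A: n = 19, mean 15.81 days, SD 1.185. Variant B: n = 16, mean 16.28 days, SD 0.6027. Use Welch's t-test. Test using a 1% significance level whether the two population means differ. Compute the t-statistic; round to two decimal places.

Let group 1 = variant A, group 2 = variant B. H0: μ_1 = μ_2; H1: μ_1 ≠ μ_2 (Welch's two-sample t-test, two-sided).
t = (x̄_1 − x̄_2)/√(s_1²/n_1 + s_2²/n_2) = (15.81 − 16.28)/√(1.185²/19 + 0.6027²/16) = -1.51
Welch–Satterthwaite df ≈ 27.63
Two-sided p-value ≈ 0.1419
Since p ≈ 0.1419 > α = 0.01, fail to reject H0; the evidence is not statistically significant.

-1.51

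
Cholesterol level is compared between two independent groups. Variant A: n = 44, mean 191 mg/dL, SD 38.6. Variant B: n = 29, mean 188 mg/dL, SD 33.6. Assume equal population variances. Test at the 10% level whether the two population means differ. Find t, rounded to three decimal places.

Let group 1 = variant A, group 2 = variant B. H0: μ_1 = μ_2; H1: μ_1 ≠ μ_2 (two-sample pooled-variance t-test, two-sided).
s_p² = [(44−1)·38.6² + (29−1)·33.6²]/(44+29−2) = 1347.59
t = (191 − 188)/√[1347.59·(1/44 + 1/29)] = 0.342
df = n₁ + n₂ − 2 = 71
Two-sided p-value ≈ 0.734
Since p ≈ 0.734 > α = 0.1, fail to reject H0; the data do not provide sufficient evidence against H0.

0.342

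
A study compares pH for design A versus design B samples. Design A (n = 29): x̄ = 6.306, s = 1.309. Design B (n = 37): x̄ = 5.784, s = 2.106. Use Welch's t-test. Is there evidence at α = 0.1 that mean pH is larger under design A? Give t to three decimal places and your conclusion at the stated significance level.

Let group 1 = design A, group 2 = design B. H0: μ_1 = μ_2; H1: μ_1 > μ_2 (Welch's two-sample t-test, right-tailed).
t = (x̄_1 − x̄_2)/√(s_1²/n_1 + s_2²/n_2) = (6.306 − 5.784)/√(1.309²/29 + 2.106²/37) = 1.234
Welch–Satterthwaite df ≈ 61.14
p-value = P(T ≥ 1.234) ≈ 0.111
Since p ≈ 0.111 > α = 0.1, fail to reject H0; the data do not provide sufficient evidence against H0.

t = 1.234; fail to reject H0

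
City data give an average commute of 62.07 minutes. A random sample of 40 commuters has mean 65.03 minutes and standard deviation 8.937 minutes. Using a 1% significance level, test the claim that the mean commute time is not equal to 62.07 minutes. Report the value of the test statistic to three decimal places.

2.095

H0: μ = 62.07; H1: μ ≠ 62.07 (one-sample t-test, two-sided).
t = (x̄ − μ₀)/(s/√n) = (65.03 − 62.07)/(8.937/√40) = 2.095
df = n − 1 = 39
Two-sided p-value ≈ 0.0427
Since p ≈ 0.0427 > α = 0.01, fail to reject H0; the evidence is not statistically significant.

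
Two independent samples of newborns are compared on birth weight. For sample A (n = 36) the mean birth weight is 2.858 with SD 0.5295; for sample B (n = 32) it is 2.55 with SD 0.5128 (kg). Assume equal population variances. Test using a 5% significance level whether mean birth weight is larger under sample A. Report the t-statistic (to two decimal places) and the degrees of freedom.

t = 2.43, df = 66

Let group 1 = sample A, group 2 = sample B. H0: μ_1 = μ_2; H1: μ_1 > μ_2 (two-sample pooled-variance t-test, right-tailed).
s_p² = [(36−1)·0.5295² + (32−1)·0.5128²]/(36+32−2) = 0.272195
t = (2.858 − 2.55)/√[0.272195·(1/36 + 1/32)] = 2.43
df = n₁ + n₂ − 2 = 66
p-value = P(T ≥ 2.43) ≈ 0.0089
Since p ≈ 0.0089 < α = 0.05, reject H0; the data support H1.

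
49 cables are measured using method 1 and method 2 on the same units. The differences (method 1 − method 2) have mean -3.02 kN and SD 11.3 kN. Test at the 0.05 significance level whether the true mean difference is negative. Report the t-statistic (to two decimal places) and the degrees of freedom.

H0: μ_d = 0; H1: μ_d < 0 (paired t-test on the differences, left-tailed).
t = d̄/(s_d/√n) = -3.02/(11.3/√49) = -1.87
df = n − 1 = 48
p-value = P(T ≤ -1.87) ≈ 0.0337
Since p ≈ 0.0337 < α = 0.05, reject H0; the data support H1.

t = -1.87, df = 48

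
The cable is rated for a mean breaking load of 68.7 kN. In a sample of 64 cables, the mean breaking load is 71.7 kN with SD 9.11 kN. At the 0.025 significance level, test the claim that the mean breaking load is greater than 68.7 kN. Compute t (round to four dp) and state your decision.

H0: μ = 68.7; H1: μ > 68.7 (one-sample t-test, right-tailed).
t = (x̄ − μ₀)/(s/√n) = (71.7 − 68.7)/(9.11/√64) = 2.6345
df = n − 1 = 63
p-value = P(T ≥ 2.6345) ≈ 0.0053
Since p ≈ 0.0053 < α = 0.025, reject H0; the evidence is statistically significant.

t = 2.6345; reject H0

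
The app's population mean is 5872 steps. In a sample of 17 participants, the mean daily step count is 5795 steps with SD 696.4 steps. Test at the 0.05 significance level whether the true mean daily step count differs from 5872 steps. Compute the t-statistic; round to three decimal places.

-0.456

H0: μ = 5872; H1: μ ≠ 5872 (one-sample t-test, two-sided).
t = (x̄ − μ₀)/(s/√n) = (5795 − 5872)/(696.4/√17) = -0.456
df = n − 1 = 16
Two-sided p-value ≈ 0.6546
Since p ≈ 0.6546 > α = 0.05, fail to reject H0; the evidence is not statistically significant.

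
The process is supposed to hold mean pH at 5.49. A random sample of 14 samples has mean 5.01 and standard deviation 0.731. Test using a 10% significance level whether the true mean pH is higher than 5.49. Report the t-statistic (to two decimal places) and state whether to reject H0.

t = -2.46; fail to reject H0

H0: μ = 5.49; H1: μ > 5.49 (one-sample t-test, right-tailed).
t = (x̄ − μ₀)/(s/√n) = (5.01 − 5.49)/(0.731/√14) = -2.46
df = n − 1 = 13
p-value = P(T ≥ -2.46) ≈ 0.9856
Since p ≈ 0.9856 > α = 0.1, fail to reject H0; the evidence is not statistically significant.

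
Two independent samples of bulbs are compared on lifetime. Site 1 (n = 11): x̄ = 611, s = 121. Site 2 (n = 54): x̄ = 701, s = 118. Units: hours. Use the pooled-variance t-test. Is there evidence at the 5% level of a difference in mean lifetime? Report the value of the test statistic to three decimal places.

-2.296

Let group 1 = site 1, group 2 = site 2. H0: μ_1 = μ_2; H1: μ_1 ≠ μ_2 (two-sample pooled-variance t-test, two-sided).
s_p² = [(11−1)·121² + (54−1)·118²]/(11+54−2) = 14037.8
t = (611 − 701)/√[14037.8·(1/11 + 1/54)] = -2.296
df = n₁ + n₂ − 2 = 63
Two-sided p-value ≈ 0.0250
Since p ≈ 0.0250 < α = 0.05, reject H0; the evidence is statistically significant.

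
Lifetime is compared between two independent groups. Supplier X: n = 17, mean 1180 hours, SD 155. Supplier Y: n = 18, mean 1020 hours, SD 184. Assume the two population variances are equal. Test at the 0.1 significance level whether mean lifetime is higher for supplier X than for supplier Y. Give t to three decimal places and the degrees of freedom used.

Let group 1 = supplier X, group 2 = supplier Y. H0: μ_1 = μ_2; H1: μ_1 > μ_2 (two-sample pooled-variance t-test, right-tailed).
s_p² = [(17−1)·155² + (18−1)·184²]/(17+18−2) = 29089.5
t = (1180 − 1020)/√[29089.5·(1/17 + 1/18)] = 2.774
df = n₁ + n₂ − 2 = 33
p-value = P(T ≥ 2.774) ≈ 0.005
Since p ≈ 0.005 < α = 0.1, reject H0; the evidence is statistically significant.

t = 2.774, df = 33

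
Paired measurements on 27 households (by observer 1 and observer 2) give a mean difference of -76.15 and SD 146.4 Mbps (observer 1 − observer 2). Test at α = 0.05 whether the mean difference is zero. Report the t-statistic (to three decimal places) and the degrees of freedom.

H0: μ_d = 0; H1: μ_d ≠ 0 (paired t-test on the differences, two-sided).
t = d̄/(s_d/√n) = -76.15/(146.4/√27) = -2.703
df = n − 1 = 26
Two-sided p-value ≈ 0.012
Since p ≈ 0.012 < α = 0.05, reject H0; the data support H1.

t = -2.703, df = 26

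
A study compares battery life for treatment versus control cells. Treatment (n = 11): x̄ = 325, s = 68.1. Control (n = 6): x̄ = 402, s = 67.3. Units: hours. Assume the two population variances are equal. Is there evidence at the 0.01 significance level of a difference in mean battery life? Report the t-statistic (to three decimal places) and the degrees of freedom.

t = -2.237, df = 15

Let group 1 = treatment, group 2 = control. H0: μ_1 = μ_2; H1: μ_1 ≠ μ_2 (two-sample pooled-variance t-test, two-sided).
s_p² = [(11−1)·68.1² + (6−1)·67.3²]/(11+6−2) = 4601.5
t = (325 − 402)/√[4601.5·(1/11 + 1/6)] = -2.237
df = n₁ + n₂ − 2 = 15
Two-sided p-value ≈ 0.0409
Since p ≈ 0.0409 > α = 0.01, fail to reject H0; the data do not provide sufficient evidence against H0.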